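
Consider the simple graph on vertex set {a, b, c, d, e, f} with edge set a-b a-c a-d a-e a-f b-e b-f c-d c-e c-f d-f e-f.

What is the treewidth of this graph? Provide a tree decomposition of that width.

Treewidth 3.
Bags: B1 = {a, c, d, f}  B2 = {a, c, e, f}  B3 = {a, b, e, f}
Tree: B1–B2, B2–B3

Every bag has size at most 4, so the width is 4 − 1 = 3 and tw(G) ≤ 3. For the lower bound, the 4 vertices {a, c, d, f} are pairwise adjacent, and any tree decomposition puts a clique entirely inside one bag — forcing width ≥ 3. Hence tw(G) = 3 exactly.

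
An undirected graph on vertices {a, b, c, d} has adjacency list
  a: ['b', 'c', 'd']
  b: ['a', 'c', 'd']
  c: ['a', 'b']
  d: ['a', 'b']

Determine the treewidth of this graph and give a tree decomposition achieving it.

Treewidth 2.
One optimal decomposition is:
Bags: B1 = {a, b, c}  B2 = {a, b, d}
Tree: B1–B2

Every bag has size at most 3, so the width is 3 − 1 = 2 and tw(G) ≤ 2. Conversely, {a, b, d} is a clique of size 3, and the vertices of any clique must share a bag in every tree decomposition; so some bag has ≥ 3 vertices and tw(G) ≥ 2. Therefore the treewidth is 2.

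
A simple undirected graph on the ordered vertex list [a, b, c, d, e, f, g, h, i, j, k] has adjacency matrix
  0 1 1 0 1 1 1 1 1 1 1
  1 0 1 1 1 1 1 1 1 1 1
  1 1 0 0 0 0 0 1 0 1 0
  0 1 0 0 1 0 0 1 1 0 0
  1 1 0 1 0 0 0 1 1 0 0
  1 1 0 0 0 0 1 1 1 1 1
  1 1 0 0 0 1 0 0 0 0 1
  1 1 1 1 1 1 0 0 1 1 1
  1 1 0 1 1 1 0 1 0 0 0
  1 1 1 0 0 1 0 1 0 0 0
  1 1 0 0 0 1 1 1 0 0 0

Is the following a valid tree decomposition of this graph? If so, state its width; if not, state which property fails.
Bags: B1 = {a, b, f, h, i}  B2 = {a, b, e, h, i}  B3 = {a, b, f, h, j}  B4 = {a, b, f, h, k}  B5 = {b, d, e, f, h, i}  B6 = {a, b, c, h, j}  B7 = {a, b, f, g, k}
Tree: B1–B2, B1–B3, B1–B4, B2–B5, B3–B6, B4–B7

No — bags containing vertex f are not connected in the tree.

A tree decomposition must satisfy three properties: every vertex lies in some bag; for every edge, both endpoints lie together in some bag; and for every vertex, the bags containing it form a connected subtree. Here bags containing vertex f are not connected in the tree, so the decomposition is invalid.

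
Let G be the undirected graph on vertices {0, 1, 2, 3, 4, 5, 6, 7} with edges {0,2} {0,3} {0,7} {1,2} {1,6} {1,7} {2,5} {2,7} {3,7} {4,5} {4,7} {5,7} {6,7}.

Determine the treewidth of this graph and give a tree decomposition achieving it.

The largest bag has 3 vertices, giving width 2; this decomposition certifies tw(G) ≤ 2. Conversely, {0, 2, 7} is a clique of size 3, and the vertices of any clique must share a bag in every tree decomposition; so some bag has ≥ 3 vertices and tw(G) ≥ 2. Therefore the treewidth is 2.

Treewidth 2.
Bags: B1 = {2, 5, 7}  B2 = {0, 2, 7}  B3 = {0, 3, 7}  B4 = {4, 5, 7}  B5 = {1, 2, 7}  B6 = {1, 6, 7}
Tree: B1–B2, B2–B3, B1–B4, B2–B5, B5–B6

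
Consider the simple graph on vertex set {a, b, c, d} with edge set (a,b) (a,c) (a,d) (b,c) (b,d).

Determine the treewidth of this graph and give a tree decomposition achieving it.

The largest bag has 3 vertices, giving width 2; this decomposition certifies tw(G) ≤ 2. For the lower bound, the 3 vertices {a, b, d} are pairwise adjacent, and any tree decomposition puts a clique entirely inside one bag — forcing width ≥ 2. Hence tw(G) = 2 exactly.

Treewidth 2.
One optimal decomposition is:
Bags: B1 = {a, b, d}  B2 = {a, b, c}
Tree: B1–B2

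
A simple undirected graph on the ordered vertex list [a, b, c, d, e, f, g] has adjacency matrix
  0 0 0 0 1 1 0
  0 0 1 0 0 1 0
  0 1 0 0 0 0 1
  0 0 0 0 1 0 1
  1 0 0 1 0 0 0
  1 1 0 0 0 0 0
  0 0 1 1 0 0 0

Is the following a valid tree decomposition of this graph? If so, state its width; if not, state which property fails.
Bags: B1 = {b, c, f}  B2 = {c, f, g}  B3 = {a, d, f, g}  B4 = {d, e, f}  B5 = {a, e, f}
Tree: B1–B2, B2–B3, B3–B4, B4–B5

No — bags containing vertex a are not connected in the tree.

A tree decomposition must satisfy three properties: every vertex lies in some bag; for every edge, both endpoints lie together in some bag; and for every vertex, the bags containing it form a connected subtree. Here bags containing vertex a are not connected in the tree, so the decomposition is invalid.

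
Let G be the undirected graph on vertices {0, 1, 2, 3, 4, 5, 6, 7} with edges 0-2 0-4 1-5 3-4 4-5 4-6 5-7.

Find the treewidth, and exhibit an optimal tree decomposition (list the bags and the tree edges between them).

Each bag holds 2 vertices, so the decomposition has width 1, which upper-bounds the treewidth. Since G has at least one edge (e.g. 4–3), it is not an edgeless graph, so tw(G) ≥ 1. Therefore the treewidth is 1.

Treewidth 1.
One such decomposition:
Bags: B1 = {3, 4}  B2 = {4, 5}  B3 = {5, 7}  B4 = {0, 4}  B5 = {0, 2}  B6 = {1, 5}  B7 = {4, 6}
Tree: B1–B2, B2–B3, B1–B4, B4–B5, B3–B6, B4–B7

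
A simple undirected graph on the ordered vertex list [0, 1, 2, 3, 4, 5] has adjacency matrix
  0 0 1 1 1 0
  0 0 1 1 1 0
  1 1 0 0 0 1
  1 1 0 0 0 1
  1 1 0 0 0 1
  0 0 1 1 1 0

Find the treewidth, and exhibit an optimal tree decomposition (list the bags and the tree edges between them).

Every bag has size at most 4, so the width is 4 − 1 = 3 and tw(G) ≤ 3. For the lower bound: the 4 vertex sets {3,5}, {0,4}, {2}, {1} are disjoint, each induces a connected subgraph, and every pair is joined by at least one edge of G. Contracting each set to a single vertex therefore yields K_{4} as a minor, and since treewidth is minor-monotone, tw(G) ≥ tw(K_{4}) = 3. The upper and lower bounds meet at 3, so that is the treewidth.

Treewidth 3.
One optimal decomposition is:
Bags: B1 = {2, 3, 4, 5}  B2 = {0, 2, 3, 4}  B3 = {1, 2, 3, 4}
Tree: B1–B2, B2–B3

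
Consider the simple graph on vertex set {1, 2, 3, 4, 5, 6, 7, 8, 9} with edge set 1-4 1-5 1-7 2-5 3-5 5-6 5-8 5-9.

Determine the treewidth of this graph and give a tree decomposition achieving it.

Every bag has size at most 2, so the width is 2 − 1 = 1 and tw(G) ≤ 1. Any graph with an edge has treewidth ≥ 1, and G has the edge 8–5. Combining the bounds, tw(G) = 1.

Treewidth 1.
Bags: B1 = {5, 8}  B2 = {1, 5}  B3 = {2, 5}  B4 = {3, 5}  B5 = {1, 7}  B6 = {1, 4}  B7 = {5, 6}  B8 = {5, 9}
Tree: B1–B2, B1–B3, B3–B4, B2–B5, B5–B6, B3–B7, B7–B8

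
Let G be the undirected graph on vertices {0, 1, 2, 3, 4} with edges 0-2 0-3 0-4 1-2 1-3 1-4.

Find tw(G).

A width-2 tree decomposition is:
Bags: B1 = {0, 1, 4}  B2 = {0, 1, 3}  B3 = {0, 1, 2}
Tree: B1–B2, B2–B3
Every bag has size at most 3, so the width is 3 − 1 = 2 and tw(G) ≤ 2. The edges 4–0–3–1–4 form a cycle, so G is not a tree and its treewidth is at least 2. Hence tw(G) = 2 exactly.

2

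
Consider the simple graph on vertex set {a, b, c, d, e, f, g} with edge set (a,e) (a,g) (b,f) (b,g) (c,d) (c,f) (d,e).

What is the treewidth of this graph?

2

A width-2 tree decomposition is:
Bags: B1 = {c, d, f}  B2 = {d, e, f}  B3 = {a, e, f}  B4 = {a, f, g}  B5 = {b, f, g}
Tree: B1–B2, B2–B3, B3–B4, B4–B5
Each bag holds 3 vertices, so the decomposition has width 2, which upper-bounds the treewidth. Since f–c–d–e–a–g–b–f is a cycle in G, G is not acyclic. Forests are exactly the graphs of treewidth ≤ 1, so tw(G) ≥ 2. The upper and lower bounds meet at 2, so that is the treewidth.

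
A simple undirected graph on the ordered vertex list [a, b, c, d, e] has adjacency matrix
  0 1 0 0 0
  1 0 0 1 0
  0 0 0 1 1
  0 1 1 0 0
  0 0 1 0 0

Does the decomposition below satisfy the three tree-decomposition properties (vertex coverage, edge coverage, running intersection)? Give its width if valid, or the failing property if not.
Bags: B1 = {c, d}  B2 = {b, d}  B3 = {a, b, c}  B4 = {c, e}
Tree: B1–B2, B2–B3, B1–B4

No — bags containing vertex c are not connected in the tree.

A tree decomposition must satisfy three properties: every vertex lies in some bag; for every edge, both endpoints lie together in some bag; and for every vertex, the bags containing it form a connected subtree. Here bags containing vertex c are not connected in the tree, so the decomposition is invalid.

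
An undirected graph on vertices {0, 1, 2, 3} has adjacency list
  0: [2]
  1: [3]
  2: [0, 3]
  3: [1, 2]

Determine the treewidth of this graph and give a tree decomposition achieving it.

Each bag holds 2 vertices, so the decomposition has width 1, which upper-bounds the treewidth. G has an edge, so its treewidth is at least 1. Combining the bounds, tw(G) = 1.

Treewidth 1.
Bags: B1 = {1, 3}  B2 = {2, 3}  B3 = {0, 2}
Tree: B1–B2, B2–B3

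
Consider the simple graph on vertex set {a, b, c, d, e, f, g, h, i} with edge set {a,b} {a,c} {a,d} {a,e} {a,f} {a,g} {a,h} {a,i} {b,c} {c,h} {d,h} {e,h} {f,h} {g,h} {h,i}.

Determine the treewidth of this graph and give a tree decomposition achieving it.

Each bag holds 3 vertices, so the decomposition has width 2, which upper-bounds the treewidth. For the lower bound, the 3 vertices {a, d, h} are pairwise adjacent, and any tree decomposition puts a clique entirely inside one bag — forcing width ≥ 2. Hence tw(G) = 2 exactly.

Treewidth 2.
One optimal decomposition is:
Bags: B1 = {a, f, h}  B2 = {a, g, h}  B3 = {a, d, h}  B4 = {a, c, h}  B5 = {a, h, i}  B6 = {a, b, c}  B7 = {a, e, h}
Tree: B1–B2, B1–B3, B2–B4, B4–B5, B4–B6, B4–B7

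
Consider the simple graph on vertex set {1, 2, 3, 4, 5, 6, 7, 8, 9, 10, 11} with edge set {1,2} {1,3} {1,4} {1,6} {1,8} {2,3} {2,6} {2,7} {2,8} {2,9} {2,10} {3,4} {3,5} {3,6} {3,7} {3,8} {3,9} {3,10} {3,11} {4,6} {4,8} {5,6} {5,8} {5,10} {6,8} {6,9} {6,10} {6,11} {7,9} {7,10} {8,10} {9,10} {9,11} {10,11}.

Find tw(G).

4

A width-4 tree decomposition is:
Bags: B1 = {2, 3, 6, 8, 10}  B2 = {2, 3, 6, 9, 10}  B3 = {2, 3, 7, 9, 10}  B4 = {1, 2, 3, 6, 8}  B5 = {3, 6, 9, 10, 11}  B6 = {3, 5, 6, 8, 10}  B7 = {1, 3, 4, 6, 8}
Tree: B1–B2, B2–B3, B1–B4, B2–B5, B1–B6, B4–B7
The largest bag has 5 vertices, giving width 4; this decomposition certifies tw(G) ≤ 4. Conversely, {1, 2, 3, 6, 8} is a clique of size 5, and the vertices of any clique must share a bag in every tree decomposition; so some bag has ≥ 5 vertices and tw(G) ≥ 4. Therefore the treewidth is 4.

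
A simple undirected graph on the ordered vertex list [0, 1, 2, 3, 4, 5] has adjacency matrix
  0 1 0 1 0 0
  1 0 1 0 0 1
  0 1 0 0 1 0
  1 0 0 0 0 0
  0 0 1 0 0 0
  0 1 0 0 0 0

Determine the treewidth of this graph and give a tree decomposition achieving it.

Each bag holds 2 vertices, so the decomposition has width 1, which upper-bounds the treewidth. Since G has at least one edge (e.g. 1–5), it is not an edgeless graph, so tw(G) ≥ 1. Hence tw(G) = 1 exactly.

Treewidth 1.
Bags: B1 = {1, 5}  B2 = {0, 1}  B3 = {1, 2}  B4 = {0, 3}  B5 = {2, 4}
Tree: B1–B2, B1–B3, B2–B4, B3–B5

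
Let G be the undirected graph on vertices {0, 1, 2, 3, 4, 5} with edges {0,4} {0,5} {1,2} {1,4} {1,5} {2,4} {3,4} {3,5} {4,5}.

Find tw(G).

2

A width-2 tree decomposition is:
Bags: B1 = {0, 4, 5}  B2 = {1, 4, 5}  B3 = {3, 4, 5}  B4 = {1, 2, 4}
Tree: B1–B2, B1–B3, B2–B4
Each bag holds 3 vertices, so the decomposition has width 2, which upper-bounds the treewidth. Conversely, {1, 2, 4} is a clique of size 3, and the vertices of any clique must share a bag in every tree decomposition; so some bag has ≥ 3 vertices and tw(G) ≥ 2. Combining the bounds, tw(G) = 2.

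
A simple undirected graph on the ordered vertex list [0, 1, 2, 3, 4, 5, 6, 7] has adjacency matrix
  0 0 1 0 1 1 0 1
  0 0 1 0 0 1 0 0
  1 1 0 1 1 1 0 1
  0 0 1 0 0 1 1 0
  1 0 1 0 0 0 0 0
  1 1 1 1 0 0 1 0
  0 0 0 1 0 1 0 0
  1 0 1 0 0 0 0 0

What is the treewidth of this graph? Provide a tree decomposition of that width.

Every bag has size at most 3, so the width is 3 − 1 = 2 and tw(G) ≤ 2. On the other hand G contains the 3-clique {0, 2, 4}. A clique must lie in a single bag of any decomposition, so no decomposition can have width below 2. Hence tw(G) = 2 exactly.

Treewidth 2.
One optimal decomposition is:
Bags: B1 = {0, 2, 5}  B2 = {0, 2, 7}  B3 = {2, 3, 5}  B4 = {0, 2, 4}  B5 = {3, 5, 6}  B6 = {1, 2, 5}
Tree: B1–B2, B1–B3, B1–B4, B3–B5, B1–B6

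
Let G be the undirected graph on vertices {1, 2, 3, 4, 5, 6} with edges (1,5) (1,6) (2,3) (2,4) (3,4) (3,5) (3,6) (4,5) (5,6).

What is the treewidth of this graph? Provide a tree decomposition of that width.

Every bag has size at most 3, so the width is 3 − 1 = 2 and tw(G) ≤ 2. For the lower bound, the 3 vertices {1, 5, 6} are pairwise adjacent, and any tree decomposition puts a clique entirely inside one bag — forcing width ≥ 2. Therefore the treewidth is 2.

Treewidth 2.
Bags: B1 = {3, 5, 6}  B2 = {1, 5, 6}  B3 = {3, 4, 5}  B4 = {2, 3, 4}
Tree: B1–B2, B1–B3, B3–B4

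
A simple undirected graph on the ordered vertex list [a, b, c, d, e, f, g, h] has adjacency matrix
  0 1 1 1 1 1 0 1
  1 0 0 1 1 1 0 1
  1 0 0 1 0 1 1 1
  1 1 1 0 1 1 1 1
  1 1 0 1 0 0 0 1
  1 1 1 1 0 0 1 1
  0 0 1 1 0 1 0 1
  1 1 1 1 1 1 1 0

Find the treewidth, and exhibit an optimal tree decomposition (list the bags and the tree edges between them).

Treewidth 4.
Bags: B1 = {a, b, d, f, h}  B2 = {a, c, d, f, h}  B3 = {a, b, d, e, h}  B4 = {c, d, f, g, h}
Tree: B1–B2, B1–B3, B2–B4

The largest bag has 5 vertices, giving width 4; this decomposition certifies tw(G) ≤ 4. For the lower bound, the 5 vertices {a, b, d, e, h} are pairwise adjacent, and any tree decomposition puts a clique entirely inside one bag — forcing width ≥ 4. The upper and lower bounds meet at 4, so that is the treewidth.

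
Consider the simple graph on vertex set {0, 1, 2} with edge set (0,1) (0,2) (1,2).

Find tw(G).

A width-2 tree decomposition is:
Bags: B1 = {0, 1, 2}
Tree: (single bag)
A single bag containing all 3 vertices is trivially a valid decomposition of width 2. Conversely, {0, 1, 2} is a clique of size 3, and the vertices of any clique must share a bag in every tree decomposition; so some bag has ≥ 3 vertices and tw(G) ≥ 2. The upper and lower bounds meet at 2, so that is the treewidth.

2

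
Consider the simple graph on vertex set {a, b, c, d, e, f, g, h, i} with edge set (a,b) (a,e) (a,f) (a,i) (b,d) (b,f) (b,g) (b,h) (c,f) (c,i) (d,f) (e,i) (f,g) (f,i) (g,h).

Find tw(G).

A width-2 tree decomposition is:
Bags: B1 = {a, b, f}  B2 = {b, f, g}  B3 = {b, g, h}  B4 = {b, d, f}  B5 = {a, f, i}  B6 = {a, e, i}  B7 = {c, f, i}
Tree: B1–B2, B2–B3, B2–B4, B1–B5, B5–B6, B5–B7
The largest bag has 3 vertices, giving width 2; this decomposition certifies tw(G) ≤ 2. Conversely, {a, e, i} is a clique of size 3, and the vertices of any clique must share a bag in every tree decomposition; so some bag has ≥ 3 vertices and tw(G) ≥ 2. Combining the bounds, tw(G) = 2.

2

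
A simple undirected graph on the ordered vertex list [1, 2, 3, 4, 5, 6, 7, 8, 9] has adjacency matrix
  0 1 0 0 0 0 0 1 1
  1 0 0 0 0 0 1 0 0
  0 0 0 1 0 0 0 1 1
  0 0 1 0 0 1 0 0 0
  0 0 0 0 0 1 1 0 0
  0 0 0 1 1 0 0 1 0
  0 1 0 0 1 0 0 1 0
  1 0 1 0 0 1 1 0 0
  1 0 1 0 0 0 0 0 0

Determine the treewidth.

A width-3 tree decomposition is:
Bags: B1 = {1, 2, 5, 7}  B2 = {1, 5, 7, 8}  B3 = {1, 5, 6, 8}  B4 = {1, 6, 8, 9}  B5 = {3, 6, 8, 9}  B6 = {3, 4, 6, 9}
Tree: B1–B2, B2–B3, B3–B4, B4–B5, B5–B6
The largest bag has 4 vertices, giving width 3; this decomposition certifies tw(G) ≤ 3. For the lower bound: the 4 vertex sets {2,5,7}, {1}, {8}, {3,4,6,9} are disjoint, each induces a connected subgraph, and every pair is joined by at least one edge of G. Contracting each set to a single vertex therefore yields K_{4} as a minor, and since treewidth is minor-monotone, tw(G) ≥ tw(K_{4}) = 3. Combining the bounds, tw(G) = 3.

3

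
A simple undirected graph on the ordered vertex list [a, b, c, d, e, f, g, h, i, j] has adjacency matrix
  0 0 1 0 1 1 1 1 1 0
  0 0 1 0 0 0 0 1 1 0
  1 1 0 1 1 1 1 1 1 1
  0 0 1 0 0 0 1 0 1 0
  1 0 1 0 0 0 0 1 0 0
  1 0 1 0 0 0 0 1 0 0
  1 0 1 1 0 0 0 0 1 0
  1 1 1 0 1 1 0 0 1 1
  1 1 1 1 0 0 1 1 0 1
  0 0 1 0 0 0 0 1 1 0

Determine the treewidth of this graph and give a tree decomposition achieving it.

The largest bag has 4 vertices, giving width 3; this decomposition certifies tw(G) ≤ 3. Conversely, {c, d, g, i} is a clique of size 4, and the vertices of any clique must share a bag in every tree decomposition; so some bag has ≥ 4 vertices and tw(G) ≥ 3. Combining the bounds, tw(G) = 3.

Treewidth 3.
One such decomposition:
Bags: B1 = {a, c, h, i}  B2 = {a, c, g, i}  B3 = {b, c, h, i}  B4 = {c, d, g, i}  B5 = {a, c, e, h}  B6 = {c, h, i, j}  B7 = {a, c, f, h}
Tree: B1–B2, B1–B3, B2–B4, B1–B5, B1–B6, B1–B7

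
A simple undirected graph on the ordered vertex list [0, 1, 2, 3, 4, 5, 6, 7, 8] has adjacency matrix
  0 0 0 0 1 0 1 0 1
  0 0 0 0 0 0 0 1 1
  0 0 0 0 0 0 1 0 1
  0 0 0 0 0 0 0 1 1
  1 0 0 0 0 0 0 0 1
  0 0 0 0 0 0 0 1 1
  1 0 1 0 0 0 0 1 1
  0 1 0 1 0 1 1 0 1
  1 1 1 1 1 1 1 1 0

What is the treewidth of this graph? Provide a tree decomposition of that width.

Treewidth 2.
Bags: B1 = {1, 7, 8}  B2 = {6, 7, 8}  B3 = {2, 6, 8}  B4 = {3, 7, 8}  B5 = {0, 6, 8}  B6 = {5, 7, 8}  B7 = {0, 4, 8}
Tree: B1–B2, B2–B3, B1–B4, B2–B5, B1–B6, B5–B7

Every bag has size at most 3, so the width is 3 − 1 = 2 and tw(G) ≤ 2. Conversely, {0, 4, 8} is a clique of size 3, and the vertices of any clique must share a bag in every tree decomposition; so some bag has ≥ 3 vertices and tw(G) ≥ 2. The upper and lower bounds meet at 2, so that is the treewidth.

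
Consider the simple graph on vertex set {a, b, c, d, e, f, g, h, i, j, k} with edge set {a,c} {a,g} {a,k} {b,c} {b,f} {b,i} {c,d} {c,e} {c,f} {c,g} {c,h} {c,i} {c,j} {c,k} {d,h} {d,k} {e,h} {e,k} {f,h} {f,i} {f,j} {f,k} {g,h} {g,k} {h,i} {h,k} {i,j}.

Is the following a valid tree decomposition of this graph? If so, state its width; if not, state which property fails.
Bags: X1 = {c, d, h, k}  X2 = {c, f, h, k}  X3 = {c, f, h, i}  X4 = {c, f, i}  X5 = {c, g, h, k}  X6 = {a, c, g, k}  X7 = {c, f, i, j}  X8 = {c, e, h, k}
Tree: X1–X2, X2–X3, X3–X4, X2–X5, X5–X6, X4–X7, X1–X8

No — vertex b appears in no bag.

A tree decomposition must satisfy three properties: every vertex lies in some bag; for every edge, both endpoints lie together in some bag; and for every vertex, the bags containing it form a connected subtree. Here vertex b appears in no bag, so the decomposition is invalid.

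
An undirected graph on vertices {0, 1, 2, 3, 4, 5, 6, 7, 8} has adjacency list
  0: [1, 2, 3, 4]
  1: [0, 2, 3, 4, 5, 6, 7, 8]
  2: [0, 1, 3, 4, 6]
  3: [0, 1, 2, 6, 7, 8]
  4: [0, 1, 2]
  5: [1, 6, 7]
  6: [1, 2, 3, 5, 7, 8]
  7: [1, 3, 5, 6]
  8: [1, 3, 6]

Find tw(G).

3

A width-3 tree decomposition is:
Bags: B1 = {0, 1, 2, 3}  B2 = {1, 2, 3, 6}  B3 = {1, 3, 6, 8}  B4 = {0, 1, 2, 4}  B5 = {1, 3, 6, 7}  B6 = {1, 5, 6, 7}
Tree: B1–B2, B2–B3, B1–B4, B2–B5, B5–B6
Every bag has size at most 4, so the width is 4 − 1 = 3 and tw(G) ≤ 3. Conversely, {0, 1, 2, 3} is a clique of size 4, and the vertices of any clique must share a bag in every tree decomposition; so some bag has ≥ 4 vertices and tw(G) ≥ 3. Therefore the treewidth is 3.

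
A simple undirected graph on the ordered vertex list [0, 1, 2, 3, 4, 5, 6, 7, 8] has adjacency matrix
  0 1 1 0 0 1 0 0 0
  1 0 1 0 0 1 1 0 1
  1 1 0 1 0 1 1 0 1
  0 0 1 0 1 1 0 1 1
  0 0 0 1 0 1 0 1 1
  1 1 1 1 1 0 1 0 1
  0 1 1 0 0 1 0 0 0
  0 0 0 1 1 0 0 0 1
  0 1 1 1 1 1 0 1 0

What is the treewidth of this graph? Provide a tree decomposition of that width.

The largest bag has 4 vertices, giving width 3; this decomposition certifies tw(G) ≤ 3. Conversely, {0, 1, 2, 5} is a clique of size 4, and the vertices of any clique must share a bag in every tree decomposition; so some bag has ≥ 4 vertices and tw(G) ≥ 3. The upper and lower bounds meet at 3, so that is the treewidth.

Treewidth 3.
One optimal decomposition is:
Bags: B1 = {1, 2, 5, 8}  B2 = {1, 2, 5, 6}  B3 = {0, 1, 2, 5}  B4 = {2, 3, 5, 8}  B5 = {3, 4, 5, 8}  B6 = {3, 4, 7, 8}
Tree: B1–B2, B2–B3, B1–B4, B4–B5, B5–B6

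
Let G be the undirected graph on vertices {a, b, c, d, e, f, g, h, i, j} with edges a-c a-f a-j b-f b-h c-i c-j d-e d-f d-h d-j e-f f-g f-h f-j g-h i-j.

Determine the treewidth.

A width-2 tree decomposition is:
Bags: B1 = {a, f, j}  B2 = {d, f, j}  B3 = {d, f, h}  B4 = {f, g, h}  B5 = {a, c, j}  B6 = {d, e, f}  B7 = {c, i, j}  B8 = {b, f, h}
Tree: B1–B2, B2–B3, B3–B4, B1–B5, B3–B6, B5–B7, B4–B8
The largest bag has 3 vertices, giving width 2; this decomposition certifies tw(G) ≤ 2. Conversely, {a, c, j} is a clique of size 3, and the vertices of any clique must share a bag in every tree decomposition; so some bag has ≥ 3 vertices and tw(G) ≥ 2. Therefore the treewidth is 2.

2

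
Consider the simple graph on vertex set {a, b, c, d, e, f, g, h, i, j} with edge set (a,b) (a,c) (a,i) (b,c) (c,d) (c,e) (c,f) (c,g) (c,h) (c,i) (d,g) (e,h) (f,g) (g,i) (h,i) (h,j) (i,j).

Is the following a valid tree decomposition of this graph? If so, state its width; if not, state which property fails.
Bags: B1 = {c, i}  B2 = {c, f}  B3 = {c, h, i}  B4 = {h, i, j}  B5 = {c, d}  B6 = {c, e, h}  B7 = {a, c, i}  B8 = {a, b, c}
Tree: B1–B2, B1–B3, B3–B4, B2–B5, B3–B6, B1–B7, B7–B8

No — vertex g appears in no bag.

A tree decomposition must satisfy three properties: every vertex lies in some bag; for every edge, both endpoints lie together in some bag; and for every vertex, the bags containing it form a connected subtree. Here vertex g appears in no bag, so the decomposition is invalid.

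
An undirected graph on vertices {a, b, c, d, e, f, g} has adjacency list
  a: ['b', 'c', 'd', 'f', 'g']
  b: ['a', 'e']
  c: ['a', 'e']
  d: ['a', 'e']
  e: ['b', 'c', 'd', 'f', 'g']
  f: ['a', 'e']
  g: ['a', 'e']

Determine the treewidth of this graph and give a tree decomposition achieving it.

Treewidth 2.
One optimal decomposition is:
Bags: B1 = {a, c, e}  B2 = {a, b, e}  B3 = {a, d, e}  B4 = {a, e, f}  B5 = {a, e, g}
Tree: B1–B2, B2–B3, B3–B4, B4–B5

The largest bag has 3 vertices, giving width 2; this decomposition certifies tw(G) ≤ 2. Since e–c–a–b–e is a cycle in G, G is not acyclic. Forests are exactly the graphs of treewidth ≤ 1, so tw(G) ≥ 2. Hence tw(G) = 2 exactly.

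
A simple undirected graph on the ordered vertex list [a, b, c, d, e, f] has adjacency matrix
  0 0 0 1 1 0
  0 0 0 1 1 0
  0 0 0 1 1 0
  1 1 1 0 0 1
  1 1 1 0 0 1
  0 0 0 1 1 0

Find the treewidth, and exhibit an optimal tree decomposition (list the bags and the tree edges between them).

The largest bag has 3 vertices, giving width 2; this decomposition certifies tw(G) ≤ 2. The edges d–c–e–f–d form a cycle, so G is not a tree and its treewidth is at least 2. Combining the bounds, tw(G) = 2.

Treewidth 2.
One optimal decomposition is:
Bags: B1 = {c, d, e}  B2 = {d, e, f}  B3 = {b, d, e}  B4 = {a, d, e}
Tree: B1–B2, B2–B3, B3–B4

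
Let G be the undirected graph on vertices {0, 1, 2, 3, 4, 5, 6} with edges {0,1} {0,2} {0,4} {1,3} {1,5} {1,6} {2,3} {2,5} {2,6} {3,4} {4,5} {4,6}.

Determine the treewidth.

A width-3 tree decomposition is:
Bags: B1 = {0, 1, 2, 4}  B2 = {1, 2, 3, 4}  B3 = {1, 2, 4, 5}  B4 = {1, 2, 4, 6}
Tree: B1–B2, B2–B3, B3–B4
Each bag holds 4 vertices, so the decomposition has width 3, which upper-bounds the treewidth. For the lower bound: the 4 vertex sets {0,4}, {2,3}, {1}, {5} are disjoint, each induces a connected subgraph, and every pair is joined by at least one edge of G. Contracting each set to a single vertex therefore yields K_{4} as a minor, and since treewidth is minor-monotone, tw(G) ≥ tw(K_{4}) = 3. Combining the bounds, tw(G) = 3.

3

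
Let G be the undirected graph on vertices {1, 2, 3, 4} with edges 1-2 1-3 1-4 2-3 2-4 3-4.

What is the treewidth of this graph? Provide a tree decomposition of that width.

With just one bag of size 4, the width is 4 − 1 = 3, so tw(G) ≤ 3. On the other hand G contains the 4-clique {1, 2, 3, 4}. A clique must lie in a single bag of any decomposition, so no decomposition can have width below 3. Therefore the treewidth is 3.

Treewidth 3.
One optimal decomposition is:
Bags: B1 = {1, 2, 3, 4}
Tree: (single bag)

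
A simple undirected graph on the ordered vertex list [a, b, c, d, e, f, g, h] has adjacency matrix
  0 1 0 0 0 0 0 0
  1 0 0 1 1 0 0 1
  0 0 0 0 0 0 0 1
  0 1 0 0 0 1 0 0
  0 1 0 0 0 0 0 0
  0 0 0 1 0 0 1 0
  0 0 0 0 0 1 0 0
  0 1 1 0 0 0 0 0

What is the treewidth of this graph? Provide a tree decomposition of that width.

Each bag holds 2 vertices, so the decomposition has width 1, which upper-bounds the treewidth. G has an edge, so its treewidth is at least 1. Therefore the treewidth is 1.

Treewidth 1.
Bags: B1 = {a, b}  B2 = {b, d}  B3 = {b, h}  B4 = {d, f}  B5 = {b, e}  B6 = {f, g}  B7 = {c, h}
Tree: B1–B2, B1–B3, B2–B4, B3–B5, B4–B6, B3–B7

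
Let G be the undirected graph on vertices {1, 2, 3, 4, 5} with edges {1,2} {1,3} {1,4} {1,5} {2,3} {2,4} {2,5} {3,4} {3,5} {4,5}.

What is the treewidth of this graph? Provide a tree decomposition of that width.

A single bag containing all 5 vertices is trivially a valid decomposition of width 4. Conversely, {1, 2, 3, 4, 5} is a clique of size 5, and the vertices of any clique must share a bag in every tree decomposition; so some bag has ≥ 5 vertices and tw(G) ≥ 4. Therefore the treewidth is 4.

Treewidth 4.
Bags: B1 = {1, 2, 3, 4, 5}
Tree: (single bag)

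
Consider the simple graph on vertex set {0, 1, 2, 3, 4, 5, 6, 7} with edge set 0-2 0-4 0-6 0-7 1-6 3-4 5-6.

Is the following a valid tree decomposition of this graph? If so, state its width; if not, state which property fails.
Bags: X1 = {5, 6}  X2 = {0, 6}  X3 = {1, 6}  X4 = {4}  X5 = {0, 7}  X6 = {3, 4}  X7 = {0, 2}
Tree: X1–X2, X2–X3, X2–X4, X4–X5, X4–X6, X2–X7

No — edge (0,4) lies in no bag.

A tree decomposition must satisfy three properties: every vertex lies in some bag; for every edge, both endpoints lie together in some bag; and for every vertex, the bags containing it form a connected subtree. Here edge (0,4) lies in no bag, so the decomposition is invalid.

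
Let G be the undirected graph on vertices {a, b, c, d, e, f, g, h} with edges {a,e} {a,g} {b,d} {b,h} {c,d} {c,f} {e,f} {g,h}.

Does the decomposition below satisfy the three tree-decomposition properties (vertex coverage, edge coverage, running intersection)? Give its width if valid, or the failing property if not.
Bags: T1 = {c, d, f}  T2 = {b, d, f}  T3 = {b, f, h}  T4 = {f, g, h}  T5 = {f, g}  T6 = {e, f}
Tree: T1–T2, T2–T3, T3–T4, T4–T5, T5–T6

No — vertex a appears in no bag.

A tree decomposition must satisfy three properties: every vertex lies in some bag; for every edge, both endpoints lie together in some bag; and for every vertex, the bags containing it form a connected subtree. Here vertex a appears in no bag, so the decomposition is invalid.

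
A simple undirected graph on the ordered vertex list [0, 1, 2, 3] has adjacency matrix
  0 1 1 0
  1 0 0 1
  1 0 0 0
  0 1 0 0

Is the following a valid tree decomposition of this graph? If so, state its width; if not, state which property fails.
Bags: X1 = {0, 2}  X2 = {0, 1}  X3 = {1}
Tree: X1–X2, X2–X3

No — vertex 3 appears in no bag.

A tree decomposition must satisfy three properties: every vertex lies in some bag; for every edge, both endpoints lie together in some bag; and for every vertex, the bags containing it form a connected subtree. Here vertex 3 appears in no bag, so the decomposition is invalid.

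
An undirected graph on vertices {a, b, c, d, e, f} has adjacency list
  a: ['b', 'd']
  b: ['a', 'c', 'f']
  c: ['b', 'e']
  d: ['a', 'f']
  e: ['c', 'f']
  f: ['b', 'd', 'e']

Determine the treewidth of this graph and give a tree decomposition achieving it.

Treewidth 2.
Bags: B1 = {a, d, f}  B2 = {a, b, f}  B3 = {b, e, f}  B4 = {b, c, e}
Tree: B1–B2, B2–B3, B3–B4

The largest bag has 3 vertices, giving width 2; this decomposition certifies tw(G) ≤ 2. Since d–a–b–f–d is a cycle in G, G is not acyclic. Forests are exactly the graphs of treewidth ≤ 1, so tw(G) ≥ 2. The upper and lower bounds meet at 2, so that is the treewidth.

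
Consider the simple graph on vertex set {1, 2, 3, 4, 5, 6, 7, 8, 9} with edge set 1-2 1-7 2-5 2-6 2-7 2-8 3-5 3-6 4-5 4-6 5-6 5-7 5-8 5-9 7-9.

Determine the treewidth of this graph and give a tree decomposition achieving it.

Treewidth 2.
One such decomposition:
Bags: B1 = {2, 5, 6}  B2 = {2, 5, 7}  B3 = {2, 5, 8}  B4 = {3, 5, 6}  B5 = {1, 2, 7}  B6 = {4, 5, 6}  B7 = {5, 7, 9}
Tree: B1–B2, B2–B3, B1–B4, B2–B5, B4–B6, B2–B7

Every bag has size at most 3, so the width is 3 − 1 = 2 and tw(G) ≤ 2. On the other hand G contains the 3-clique {1, 2, 7}. A clique must lie in a single bag of any decomposition, so no decomposition can have width below 2. Therefore the treewidth is 2.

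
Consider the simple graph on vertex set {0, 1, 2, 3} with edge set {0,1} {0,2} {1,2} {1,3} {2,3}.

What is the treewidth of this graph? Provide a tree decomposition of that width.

The largest bag has 3 vertices, giving width 2; this decomposition certifies tw(G) ≤ 2. For the lower bound, the 3 vertices {0, 1, 2} are pairwise adjacent, and any tree decomposition puts a clique entirely inside one bag — forcing width ≥ 2. Hence tw(G) = 2 exactly.

Treewidth 2.
Bags: B1 = {0, 1, 2}  B2 = {1, 2, 3}
Tree: B1–B2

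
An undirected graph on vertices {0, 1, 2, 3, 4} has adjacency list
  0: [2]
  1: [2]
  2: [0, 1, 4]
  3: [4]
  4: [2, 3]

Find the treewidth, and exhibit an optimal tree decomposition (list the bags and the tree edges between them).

Every bag has size at most 2, so the width is 2 − 1 = 1 and tw(G) ≤ 1. G has an edge, so its treewidth is at least 1. The upper and lower bounds meet at 1, so that is the treewidth.

Treewidth 1.
One such decomposition:
Bags: B1 = {2, 4}  B2 = {3, 4}  B3 = {0, 2}  B4 = {1, 2}
Tree: B1–B2, B1–B3, B1–B4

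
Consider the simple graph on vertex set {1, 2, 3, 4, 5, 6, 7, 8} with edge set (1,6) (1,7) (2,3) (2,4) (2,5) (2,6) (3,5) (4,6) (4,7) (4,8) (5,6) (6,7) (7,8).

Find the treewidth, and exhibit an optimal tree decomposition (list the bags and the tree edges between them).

Treewidth 2.
One such decomposition:
Bags: B1 = {2, 4, 6}  B2 = {2, 5, 6}  B3 = {4, 6, 7}  B4 = {4, 7, 8}  B5 = {1, 6, 7}  B6 = {2, 3, 5}
Tree: B1–B2, B1–B3, B3–B4, B3–B5, B2–B6

The largest bag has 3 vertices, giving width 2; this decomposition certifies tw(G) ≤ 2. For the lower bound, the 3 vertices {4, 7, 8} are pairwise adjacent, and any tree decomposition puts a clique entirely inside one bag — forcing width ≥ 2. Hence tw(G) = 2 exactly.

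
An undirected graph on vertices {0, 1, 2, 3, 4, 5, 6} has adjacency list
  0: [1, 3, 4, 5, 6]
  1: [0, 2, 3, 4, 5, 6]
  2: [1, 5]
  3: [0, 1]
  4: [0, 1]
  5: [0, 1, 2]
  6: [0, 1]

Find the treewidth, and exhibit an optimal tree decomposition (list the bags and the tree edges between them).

The largest bag has 3 vertices, giving width 2; this decomposition certifies tw(G) ≤ 2. For the lower bound, the 3 vertices {0, 1, 3} are pairwise adjacent, and any tree decomposition puts a clique entirely inside one bag — forcing width ≥ 2. Combining the bounds, tw(G) = 2.

Treewidth 2.
One such decomposition:
Bags: B1 = {0, 1, 4}  B2 = {0, 1, 5}  B3 = {1, 2, 5}  B4 = {0, 1, 6}  B5 = {0, 1, 3}
Tree: B1–B2, B2–B3, B2–B4, B4–B5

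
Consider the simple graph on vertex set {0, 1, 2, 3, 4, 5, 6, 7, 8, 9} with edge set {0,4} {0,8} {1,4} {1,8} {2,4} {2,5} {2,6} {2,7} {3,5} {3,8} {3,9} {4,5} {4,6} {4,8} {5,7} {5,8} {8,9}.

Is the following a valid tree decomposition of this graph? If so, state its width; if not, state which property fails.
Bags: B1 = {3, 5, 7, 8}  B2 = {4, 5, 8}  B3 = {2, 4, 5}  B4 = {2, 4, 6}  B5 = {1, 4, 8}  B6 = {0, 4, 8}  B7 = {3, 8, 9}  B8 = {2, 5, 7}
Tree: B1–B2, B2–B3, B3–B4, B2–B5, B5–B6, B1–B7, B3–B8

No — bags containing vertex 7 are not connected in the tree.

A tree decomposition must satisfy three properties: every vertex lies in some bag; for every edge, both endpoints lie together in some bag; and for every vertex, the bags containing it form a connected subtree. Here bags containing vertex 7 are not connected in the tree, so the decomposition is invalid.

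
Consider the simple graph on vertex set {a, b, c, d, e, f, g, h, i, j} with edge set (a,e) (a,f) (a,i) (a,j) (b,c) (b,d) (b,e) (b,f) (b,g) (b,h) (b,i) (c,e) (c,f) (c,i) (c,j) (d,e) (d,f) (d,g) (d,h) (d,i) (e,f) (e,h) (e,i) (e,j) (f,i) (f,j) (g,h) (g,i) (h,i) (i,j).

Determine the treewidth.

A width-4 tree decomposition is:
Bags: B1 = {b, c, e, f, i}  B2 = {c, e, f, i, j}  B3 = {a, e, f, i, j}  B4 = {b, d, e, f, i}  B5 = {b, d, e, h, i}  B6 = {b, d, g, h, i}
Tree: B1–B2, B2–B3, B1–B4, B4–B5, B5–B6
The largest bag has 5 vertices, giving width 4; this decomposition certifies tw(G) ≤ 4. For the lower bound, the 5 vertices {b, d, g, h, i} are pairwise adjacent, and any tree decomposition puts a clique entirely inside one bag — forcing width ≥ 4. Combining the bounds, tw(G) = 4.

4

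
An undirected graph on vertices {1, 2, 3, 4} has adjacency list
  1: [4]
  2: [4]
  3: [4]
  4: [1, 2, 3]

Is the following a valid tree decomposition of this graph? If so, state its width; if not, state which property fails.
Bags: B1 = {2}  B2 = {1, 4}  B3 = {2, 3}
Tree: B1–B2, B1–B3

A tree decomposition must satisfy three properties: every vertex lies in some bag; for every edge, both endpoints lie together in some bag; and for every vertex, the bags containing it form a connected subtree. Here edge (4,2) lies in no bag, so the decomposition is invalid.

No — edge (4,2) lies in no bag.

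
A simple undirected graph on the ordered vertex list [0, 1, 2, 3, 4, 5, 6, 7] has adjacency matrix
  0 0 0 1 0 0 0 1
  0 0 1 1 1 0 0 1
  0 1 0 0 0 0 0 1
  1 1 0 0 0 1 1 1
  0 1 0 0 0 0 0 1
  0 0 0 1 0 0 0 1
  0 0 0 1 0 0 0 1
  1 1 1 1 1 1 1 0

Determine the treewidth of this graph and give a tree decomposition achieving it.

Treewidth 2.
Bags: B1 = {1, 3, 7}  B2 = {1, 4, 7}  B3 = {3, 6, 7}  B4 = {3, 5, 7}  B5 = {1, 2, 7}  B6 = {0, 3, 7}
Tree: B1–B2, B1–B3, B3–B4, B2–B5, B4–B6

Each bag holds 3 vertices, so the decomposition has width 2, which upper-bounds the treewidth. On the other hand G contains the 3-clique {1, 2, 7}. A clique must lie in a single bag of any decomposition, so no decomposition can have width below 2. Therefore the treewidth is 2.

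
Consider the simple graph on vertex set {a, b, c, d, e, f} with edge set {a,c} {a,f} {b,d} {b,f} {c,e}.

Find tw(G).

1

A width-1 tree decomposition is:
Bags: B1 = {b, f}  B2 = {b, d}  B3 = {a, f}  B4 = {a, c}  B5 = {c, e}
Tree: B1–B2, B1–B3, B3–B4, B4–B5
The largest bag has 2 vertices, giving width 1; this decomposition certifies tw(G) ≤ 1. Any graph with an edge has treewidth ≥ 1, and G has the edge b–f. The upper and lower bounds meet at 1, so that is the treewidth.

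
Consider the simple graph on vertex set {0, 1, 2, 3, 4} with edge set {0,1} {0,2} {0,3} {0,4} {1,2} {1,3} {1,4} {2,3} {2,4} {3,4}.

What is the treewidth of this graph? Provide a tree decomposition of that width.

Treewidth 4.
Bags: B1 = {0, 1, 2, 3, 4}
Tree: (single bag)

A single bag containing all 5 vertices is trivially a valid decomposition of width 4. On the other hand G contains the 5-clique {0, 1, 2, 3, 4}. A clique must lie in a single bag of any decomposition, so no decomposition can have width below 4. Hence tw(G) = 4 exactly.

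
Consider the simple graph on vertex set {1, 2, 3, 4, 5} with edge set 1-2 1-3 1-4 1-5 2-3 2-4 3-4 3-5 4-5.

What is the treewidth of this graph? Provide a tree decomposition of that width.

Treewidth 3.
Bags: B1 = {1, 2, 3, 4}  B2 = {1, 3, 4, 5}
Tree: B1–B2

Each bag holds 4 vertices, so the decomposition has width 3, which upper-bounds the treewidth. On the other hand G contains the 4-clique {1, 2, 3, 4}. A clique must lie in a single bag of any decomposition, so no decomposition can have width below 3. The upper and lower bounds meet at 3, so that is the treewidth.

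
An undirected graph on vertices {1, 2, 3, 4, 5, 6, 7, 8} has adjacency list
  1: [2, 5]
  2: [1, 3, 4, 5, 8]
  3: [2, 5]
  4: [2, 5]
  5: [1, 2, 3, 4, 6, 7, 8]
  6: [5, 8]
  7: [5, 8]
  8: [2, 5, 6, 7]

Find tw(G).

2

A width-2 tree decomposition is:
Bags: B1 = {5, 6, 8}  B2 = {2, 5, 8}  B3 = {2, 3, 5}  B4 = {2, 4, 5}  B5 = {1, 2, 5}  B6 = {5, 7, 8}
Tree: B1–B2, B2–B3, B2–B4, B3–B5, B2–B6
Each bag holds 3 vertices, so the decomposition has width 2, which upper-bounds the treewidth. On the other hand G contains the 3-clique {2, 5, 8}. A clique must lie in a single bag of any decomposition, so no decomposition can have width below 2. Hence tw(G) = 2 exactly.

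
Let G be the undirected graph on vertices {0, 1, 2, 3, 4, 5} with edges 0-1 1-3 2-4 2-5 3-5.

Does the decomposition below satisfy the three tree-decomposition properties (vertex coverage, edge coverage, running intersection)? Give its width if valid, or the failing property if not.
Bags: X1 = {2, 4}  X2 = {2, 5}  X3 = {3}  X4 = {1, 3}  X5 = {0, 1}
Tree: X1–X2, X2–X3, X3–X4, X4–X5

A tree decomposition must satisfy three properties: every vertex lies in some bag; for every edge, both endpoints lie together in some bag; and for every vertex, the bags containing it form a connected subtree. Here edge (5,3) lies in no bag, so the decomposition is invalid.

No — edge (5,3) lies in no bag.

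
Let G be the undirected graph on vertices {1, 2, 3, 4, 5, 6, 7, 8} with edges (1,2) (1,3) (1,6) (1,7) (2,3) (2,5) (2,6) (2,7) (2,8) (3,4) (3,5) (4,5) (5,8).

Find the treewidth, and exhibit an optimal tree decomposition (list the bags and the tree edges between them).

Treewidth 2.
Bags: B1 = {2, 3, 5}  B2 = {1, 2, 3}  B3 = {1, 2, 6}  B4 = {3, 4, 5}  B5 = {2, 5, 8}  B6 = {1, 2, 7}
Tree: B1–B2, B2–B3, B1–B4, B1–B5, B3–B6

Each bag holds 3 vertices, so the decomposition has width 2, which upper-bounds the treewidth. Conversely, {2, 5, 8} is a clique of size 3, and the vertices of any clique must share a bag in every tree decomposition; so some bag has ≥ 3 vertices and tw(G) ≥ 2. The upper and lower bounds meet at 2, so that is the treewidth.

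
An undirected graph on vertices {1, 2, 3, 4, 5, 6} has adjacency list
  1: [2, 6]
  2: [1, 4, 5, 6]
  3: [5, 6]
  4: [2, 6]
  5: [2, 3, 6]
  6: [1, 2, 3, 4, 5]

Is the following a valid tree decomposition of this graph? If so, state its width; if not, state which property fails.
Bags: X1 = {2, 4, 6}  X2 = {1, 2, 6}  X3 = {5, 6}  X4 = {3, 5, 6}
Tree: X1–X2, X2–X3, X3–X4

No — edge (2,5) lies in no bag.

A tree decomposition must satisfy three properties: every vertex lies in some bag; for every edge, both endpoints lie together in some bag; and for every vertex, the bags containing it form a connected subtree. Here edge (2,5) lies in no bag, so the decomposition is invalid.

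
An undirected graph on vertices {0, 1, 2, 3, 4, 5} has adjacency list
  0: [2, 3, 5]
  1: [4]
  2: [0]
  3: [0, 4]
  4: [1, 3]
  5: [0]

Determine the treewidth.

A width-1 tree decomposition is:
Bags: B1 = {0, 5}  B2 = {0, 2}  B3 = {0, 3}  B4 = {3, 4}  B5 = {1, 4}
Tree: B1–B2, B1–B3, B3–B4, B4–B5
The largest bag has 2 vertices, giving width 1; this decomposition certifies tw(G) ≤ 1. Since G has at least one edge (e.g. 0–5), it is not an edgeless graph, so tw(G) ≥ 1. Combining the bounds, tw(G) = 1.

1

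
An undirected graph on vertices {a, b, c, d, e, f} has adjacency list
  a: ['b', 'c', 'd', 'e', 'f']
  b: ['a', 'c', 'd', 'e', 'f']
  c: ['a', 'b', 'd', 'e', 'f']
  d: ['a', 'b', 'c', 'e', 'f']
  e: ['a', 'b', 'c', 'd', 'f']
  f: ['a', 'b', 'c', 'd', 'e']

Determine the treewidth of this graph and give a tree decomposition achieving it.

Treewidth 5.
One such decomposition:
Bags: B1 = {a, b, c, d, e, f}
Tree: (single bag)

With just one bag of size 6, the width is 6 − 1 = 5, so tw(G) ≤ 5. On the other hand G contains the 6-clique {a, b, c, d, e, f}. A clique must lie in a single bag of any decomposition, so no decomposition can have width below 5. Therefore the treewidth is 5.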